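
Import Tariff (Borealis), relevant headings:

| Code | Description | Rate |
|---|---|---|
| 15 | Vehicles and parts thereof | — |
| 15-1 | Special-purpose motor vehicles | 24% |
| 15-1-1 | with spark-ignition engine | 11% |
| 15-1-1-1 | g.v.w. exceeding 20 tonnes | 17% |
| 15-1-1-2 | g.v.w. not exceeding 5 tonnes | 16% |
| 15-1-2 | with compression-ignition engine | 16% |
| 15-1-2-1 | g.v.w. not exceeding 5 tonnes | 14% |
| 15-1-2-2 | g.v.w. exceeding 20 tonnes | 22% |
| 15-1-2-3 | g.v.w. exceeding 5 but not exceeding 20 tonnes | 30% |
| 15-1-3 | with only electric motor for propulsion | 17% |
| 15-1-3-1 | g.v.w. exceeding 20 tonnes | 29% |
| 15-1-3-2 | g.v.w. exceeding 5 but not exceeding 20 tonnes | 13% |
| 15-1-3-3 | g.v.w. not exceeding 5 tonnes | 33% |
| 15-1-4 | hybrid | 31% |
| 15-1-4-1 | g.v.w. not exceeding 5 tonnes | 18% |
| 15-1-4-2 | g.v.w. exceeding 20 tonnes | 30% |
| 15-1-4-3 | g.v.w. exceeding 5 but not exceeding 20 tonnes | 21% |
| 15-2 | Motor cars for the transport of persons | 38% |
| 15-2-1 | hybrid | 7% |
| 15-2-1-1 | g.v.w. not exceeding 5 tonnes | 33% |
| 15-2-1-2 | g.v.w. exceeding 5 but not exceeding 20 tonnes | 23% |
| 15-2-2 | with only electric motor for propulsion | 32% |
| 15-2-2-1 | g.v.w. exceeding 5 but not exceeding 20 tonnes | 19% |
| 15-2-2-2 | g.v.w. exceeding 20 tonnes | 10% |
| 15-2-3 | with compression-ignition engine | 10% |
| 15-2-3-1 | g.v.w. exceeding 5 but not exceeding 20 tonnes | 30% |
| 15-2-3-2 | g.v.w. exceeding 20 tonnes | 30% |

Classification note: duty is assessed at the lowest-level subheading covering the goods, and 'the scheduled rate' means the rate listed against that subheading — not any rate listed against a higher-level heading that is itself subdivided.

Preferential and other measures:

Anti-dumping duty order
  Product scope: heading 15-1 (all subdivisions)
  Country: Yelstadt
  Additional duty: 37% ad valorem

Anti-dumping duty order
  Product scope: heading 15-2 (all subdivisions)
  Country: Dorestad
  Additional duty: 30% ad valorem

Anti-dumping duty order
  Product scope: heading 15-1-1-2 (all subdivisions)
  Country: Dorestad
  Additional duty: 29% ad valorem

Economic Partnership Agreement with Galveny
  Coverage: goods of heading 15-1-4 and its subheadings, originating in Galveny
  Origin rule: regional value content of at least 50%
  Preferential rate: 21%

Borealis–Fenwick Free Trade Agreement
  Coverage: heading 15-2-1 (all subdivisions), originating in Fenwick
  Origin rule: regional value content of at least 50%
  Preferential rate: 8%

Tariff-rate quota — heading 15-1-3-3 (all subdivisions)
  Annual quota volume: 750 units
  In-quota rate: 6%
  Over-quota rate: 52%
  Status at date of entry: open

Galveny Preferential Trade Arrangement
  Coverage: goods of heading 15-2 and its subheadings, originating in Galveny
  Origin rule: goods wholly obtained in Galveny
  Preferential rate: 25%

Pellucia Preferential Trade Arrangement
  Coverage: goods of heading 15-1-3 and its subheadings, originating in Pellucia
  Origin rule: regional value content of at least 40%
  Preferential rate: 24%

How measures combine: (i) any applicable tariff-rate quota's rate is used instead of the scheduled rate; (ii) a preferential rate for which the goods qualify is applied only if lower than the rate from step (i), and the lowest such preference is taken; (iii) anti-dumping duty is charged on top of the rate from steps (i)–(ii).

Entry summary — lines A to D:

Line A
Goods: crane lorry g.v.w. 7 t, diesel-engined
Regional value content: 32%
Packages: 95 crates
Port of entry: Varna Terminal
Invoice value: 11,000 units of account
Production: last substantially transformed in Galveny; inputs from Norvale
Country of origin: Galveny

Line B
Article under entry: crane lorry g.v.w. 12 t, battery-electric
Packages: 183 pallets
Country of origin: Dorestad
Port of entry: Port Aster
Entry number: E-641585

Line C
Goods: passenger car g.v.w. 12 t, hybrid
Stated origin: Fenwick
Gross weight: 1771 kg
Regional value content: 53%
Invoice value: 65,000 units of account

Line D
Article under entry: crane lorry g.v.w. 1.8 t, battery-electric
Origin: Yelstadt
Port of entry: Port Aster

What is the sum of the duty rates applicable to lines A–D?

94%

Line A: crane lorry → 15-1; diesel-engined → 15-1-2; g.v.w. 7 t → 15-1-2-3. Scheduled 30%. Galveny agreement on 15-1-4: 15-1-2-3 not covered; Galveny agreement on 15-2: 15-1-2-3 not covered. → 30%.
Line B: crane lorry → 15-1; battery-electric → 15-1-3; g.v.w. 12 t → 15-1-3-2. Scheduled 13%. No special measure applies. → 13%.
Line C: passenger car → 15-2; hybrid → 15-2-1; g.v.w. 12 t → 15-2-1-2. Scheduled 23%. Fenwick agreement on 15-2-1: RVC ≥ 50% → 8% available; preferential 8%. → 8%.
Line D: crane lorry → 15-1; battery-electric → 15-1-3; g.v.w. 1.8 t → 15-1-3-3. Scheduled 33%. quota on 15-1-3-3 open → in-quota 6%; anti-dumping (Yelstadt, 15-1): +37%; total 6% + 37% = 43%. → 43%.
Sum: 30% + 13% + 8% + 43% = 94%.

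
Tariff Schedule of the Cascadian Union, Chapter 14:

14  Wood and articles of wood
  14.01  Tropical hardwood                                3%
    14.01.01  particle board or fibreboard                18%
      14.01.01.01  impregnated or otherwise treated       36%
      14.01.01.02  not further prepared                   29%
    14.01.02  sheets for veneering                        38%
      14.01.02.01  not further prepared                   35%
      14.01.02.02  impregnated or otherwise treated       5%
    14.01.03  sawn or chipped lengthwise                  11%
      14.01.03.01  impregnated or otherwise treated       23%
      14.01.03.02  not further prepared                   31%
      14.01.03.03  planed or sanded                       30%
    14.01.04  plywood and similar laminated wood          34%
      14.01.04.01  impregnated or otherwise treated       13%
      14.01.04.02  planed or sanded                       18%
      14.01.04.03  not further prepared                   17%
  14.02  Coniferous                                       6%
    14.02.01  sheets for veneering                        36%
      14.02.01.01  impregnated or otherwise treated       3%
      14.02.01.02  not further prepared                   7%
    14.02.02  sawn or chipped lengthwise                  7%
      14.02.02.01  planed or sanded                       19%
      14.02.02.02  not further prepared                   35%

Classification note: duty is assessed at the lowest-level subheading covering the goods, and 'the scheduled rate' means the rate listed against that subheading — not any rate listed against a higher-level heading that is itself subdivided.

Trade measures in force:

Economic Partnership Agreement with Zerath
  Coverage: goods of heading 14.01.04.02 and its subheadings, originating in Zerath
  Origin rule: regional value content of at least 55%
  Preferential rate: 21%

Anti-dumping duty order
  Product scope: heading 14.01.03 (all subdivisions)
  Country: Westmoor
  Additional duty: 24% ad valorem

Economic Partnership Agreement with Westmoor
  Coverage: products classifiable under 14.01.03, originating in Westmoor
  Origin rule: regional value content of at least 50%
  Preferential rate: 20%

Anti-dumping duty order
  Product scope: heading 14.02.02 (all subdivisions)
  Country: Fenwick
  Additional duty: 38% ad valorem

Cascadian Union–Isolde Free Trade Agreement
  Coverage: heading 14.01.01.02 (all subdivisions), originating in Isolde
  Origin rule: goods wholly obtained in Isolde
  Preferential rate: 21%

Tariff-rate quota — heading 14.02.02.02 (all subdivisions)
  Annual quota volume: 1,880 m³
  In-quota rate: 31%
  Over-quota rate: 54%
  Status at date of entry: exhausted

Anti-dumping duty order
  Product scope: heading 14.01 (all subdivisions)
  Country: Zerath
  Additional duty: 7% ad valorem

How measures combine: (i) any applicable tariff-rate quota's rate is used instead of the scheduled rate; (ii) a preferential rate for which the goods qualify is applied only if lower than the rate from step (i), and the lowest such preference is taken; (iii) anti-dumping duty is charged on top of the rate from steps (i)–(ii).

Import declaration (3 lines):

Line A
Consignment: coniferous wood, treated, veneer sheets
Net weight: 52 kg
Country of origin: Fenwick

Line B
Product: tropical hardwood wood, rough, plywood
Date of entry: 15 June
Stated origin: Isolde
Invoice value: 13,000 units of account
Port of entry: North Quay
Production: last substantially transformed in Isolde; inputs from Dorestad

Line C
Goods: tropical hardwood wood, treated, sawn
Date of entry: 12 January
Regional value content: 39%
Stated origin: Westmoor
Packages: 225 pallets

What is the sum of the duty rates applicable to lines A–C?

67%

Line A: coniferous → 14.02; veneer sheets → 14.02.01; treated → 14.02.01.01. Scheduled 3%. No special measure applies. → 3%.
Line B: tropical hardwood → 14.01; plywood → 14.01.04; rough → 14.01.04.03. Scheduled 17%. Isolde agreement on 14.01.01.02: 14.01.04.03 not covered. → 17%.
Line C: tropical hardwood → 14.01; sawn → 14.01.03; treated → 14.01.03.01. Scheduled 23%. Westmoor agreement on 14.01.03: RVC < 50%; anti-dumping (Westmoor, 14.01.03): +24%; total 23% + 24% = 47%. → 47%.
Sum: 3% + 17% + 47% = 67%.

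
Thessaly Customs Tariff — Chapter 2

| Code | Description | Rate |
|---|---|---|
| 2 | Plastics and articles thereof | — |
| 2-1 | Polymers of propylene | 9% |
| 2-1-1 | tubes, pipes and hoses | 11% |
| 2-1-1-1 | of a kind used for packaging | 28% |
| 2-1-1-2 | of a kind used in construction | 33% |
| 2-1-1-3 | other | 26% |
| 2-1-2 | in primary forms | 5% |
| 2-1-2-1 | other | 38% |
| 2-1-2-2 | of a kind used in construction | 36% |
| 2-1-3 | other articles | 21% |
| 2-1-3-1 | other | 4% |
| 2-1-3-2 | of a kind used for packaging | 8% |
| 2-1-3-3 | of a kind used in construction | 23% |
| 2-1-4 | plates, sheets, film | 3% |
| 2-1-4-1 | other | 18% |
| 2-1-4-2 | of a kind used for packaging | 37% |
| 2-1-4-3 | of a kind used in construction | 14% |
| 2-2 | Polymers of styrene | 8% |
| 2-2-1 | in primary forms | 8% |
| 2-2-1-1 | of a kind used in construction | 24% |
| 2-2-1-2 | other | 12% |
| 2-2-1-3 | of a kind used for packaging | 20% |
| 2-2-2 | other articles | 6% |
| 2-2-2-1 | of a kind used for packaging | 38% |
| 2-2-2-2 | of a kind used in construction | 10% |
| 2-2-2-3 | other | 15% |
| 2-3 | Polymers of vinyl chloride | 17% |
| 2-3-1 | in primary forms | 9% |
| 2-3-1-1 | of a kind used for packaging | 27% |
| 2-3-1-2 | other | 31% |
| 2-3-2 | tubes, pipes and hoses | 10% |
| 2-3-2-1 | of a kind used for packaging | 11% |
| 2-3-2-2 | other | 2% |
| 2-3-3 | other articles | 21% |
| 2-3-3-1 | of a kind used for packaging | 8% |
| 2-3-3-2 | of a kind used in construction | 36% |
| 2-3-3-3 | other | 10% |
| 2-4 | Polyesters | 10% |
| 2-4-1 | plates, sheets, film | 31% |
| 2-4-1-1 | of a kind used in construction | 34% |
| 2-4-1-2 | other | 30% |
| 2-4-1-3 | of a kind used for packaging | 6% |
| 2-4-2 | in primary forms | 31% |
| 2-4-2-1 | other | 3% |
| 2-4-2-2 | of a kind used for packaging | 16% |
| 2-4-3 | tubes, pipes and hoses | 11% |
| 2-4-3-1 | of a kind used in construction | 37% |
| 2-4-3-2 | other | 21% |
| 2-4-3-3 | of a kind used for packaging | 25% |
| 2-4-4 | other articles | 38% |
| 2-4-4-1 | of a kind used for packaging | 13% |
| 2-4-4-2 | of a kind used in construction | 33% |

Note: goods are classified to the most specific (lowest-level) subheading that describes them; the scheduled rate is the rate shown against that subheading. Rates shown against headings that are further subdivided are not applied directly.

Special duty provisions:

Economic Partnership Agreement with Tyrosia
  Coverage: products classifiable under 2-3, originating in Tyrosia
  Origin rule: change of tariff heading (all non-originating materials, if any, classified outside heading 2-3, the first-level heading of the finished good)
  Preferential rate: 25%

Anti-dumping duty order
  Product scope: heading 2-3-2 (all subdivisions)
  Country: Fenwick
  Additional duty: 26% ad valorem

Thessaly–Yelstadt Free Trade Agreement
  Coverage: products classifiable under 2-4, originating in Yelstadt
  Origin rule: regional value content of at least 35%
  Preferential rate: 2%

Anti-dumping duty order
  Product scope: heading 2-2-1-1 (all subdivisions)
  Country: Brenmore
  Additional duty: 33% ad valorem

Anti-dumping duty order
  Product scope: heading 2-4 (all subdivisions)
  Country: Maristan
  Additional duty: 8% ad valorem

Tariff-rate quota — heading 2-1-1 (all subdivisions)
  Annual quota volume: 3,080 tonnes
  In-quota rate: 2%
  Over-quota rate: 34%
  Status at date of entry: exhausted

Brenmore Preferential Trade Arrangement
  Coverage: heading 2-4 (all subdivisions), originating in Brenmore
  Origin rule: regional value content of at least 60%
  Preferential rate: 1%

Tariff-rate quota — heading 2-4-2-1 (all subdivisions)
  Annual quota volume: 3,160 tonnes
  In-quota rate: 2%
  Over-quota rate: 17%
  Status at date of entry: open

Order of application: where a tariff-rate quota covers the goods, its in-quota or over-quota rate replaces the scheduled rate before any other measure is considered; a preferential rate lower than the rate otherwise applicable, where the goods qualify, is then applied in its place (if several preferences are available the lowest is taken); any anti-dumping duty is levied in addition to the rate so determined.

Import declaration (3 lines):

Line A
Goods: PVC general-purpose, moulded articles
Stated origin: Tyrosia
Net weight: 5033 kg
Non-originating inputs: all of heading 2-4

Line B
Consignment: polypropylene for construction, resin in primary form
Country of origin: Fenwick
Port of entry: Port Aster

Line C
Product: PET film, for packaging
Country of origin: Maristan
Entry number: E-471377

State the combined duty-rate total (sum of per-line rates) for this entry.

60%

Line A: PVC → 2-3; moulded articles → 2-3-3; general-purpose → 2-3-3-3. Scheduled 10%. Tyrosia agreement on 2-3: CTH met → 25% available; preference 25% not lower than 10% → no reduction. → 10%.
Line B: polypropylene → 2-1; resin in primary form → 2-1-2; for construction → 2-1-2-2. Scheduled 36%. No special measure applies. → 36%.
Line C: PET → 2-4; film → 2-4-1; for packaging → 2-4-1-3. Scheduled 6%. anti-dumping (Maristan, 2-4): +8%; total 6% + 8% = 14%. → 14%.
Sum: 10% + 36% + 14% = 60%.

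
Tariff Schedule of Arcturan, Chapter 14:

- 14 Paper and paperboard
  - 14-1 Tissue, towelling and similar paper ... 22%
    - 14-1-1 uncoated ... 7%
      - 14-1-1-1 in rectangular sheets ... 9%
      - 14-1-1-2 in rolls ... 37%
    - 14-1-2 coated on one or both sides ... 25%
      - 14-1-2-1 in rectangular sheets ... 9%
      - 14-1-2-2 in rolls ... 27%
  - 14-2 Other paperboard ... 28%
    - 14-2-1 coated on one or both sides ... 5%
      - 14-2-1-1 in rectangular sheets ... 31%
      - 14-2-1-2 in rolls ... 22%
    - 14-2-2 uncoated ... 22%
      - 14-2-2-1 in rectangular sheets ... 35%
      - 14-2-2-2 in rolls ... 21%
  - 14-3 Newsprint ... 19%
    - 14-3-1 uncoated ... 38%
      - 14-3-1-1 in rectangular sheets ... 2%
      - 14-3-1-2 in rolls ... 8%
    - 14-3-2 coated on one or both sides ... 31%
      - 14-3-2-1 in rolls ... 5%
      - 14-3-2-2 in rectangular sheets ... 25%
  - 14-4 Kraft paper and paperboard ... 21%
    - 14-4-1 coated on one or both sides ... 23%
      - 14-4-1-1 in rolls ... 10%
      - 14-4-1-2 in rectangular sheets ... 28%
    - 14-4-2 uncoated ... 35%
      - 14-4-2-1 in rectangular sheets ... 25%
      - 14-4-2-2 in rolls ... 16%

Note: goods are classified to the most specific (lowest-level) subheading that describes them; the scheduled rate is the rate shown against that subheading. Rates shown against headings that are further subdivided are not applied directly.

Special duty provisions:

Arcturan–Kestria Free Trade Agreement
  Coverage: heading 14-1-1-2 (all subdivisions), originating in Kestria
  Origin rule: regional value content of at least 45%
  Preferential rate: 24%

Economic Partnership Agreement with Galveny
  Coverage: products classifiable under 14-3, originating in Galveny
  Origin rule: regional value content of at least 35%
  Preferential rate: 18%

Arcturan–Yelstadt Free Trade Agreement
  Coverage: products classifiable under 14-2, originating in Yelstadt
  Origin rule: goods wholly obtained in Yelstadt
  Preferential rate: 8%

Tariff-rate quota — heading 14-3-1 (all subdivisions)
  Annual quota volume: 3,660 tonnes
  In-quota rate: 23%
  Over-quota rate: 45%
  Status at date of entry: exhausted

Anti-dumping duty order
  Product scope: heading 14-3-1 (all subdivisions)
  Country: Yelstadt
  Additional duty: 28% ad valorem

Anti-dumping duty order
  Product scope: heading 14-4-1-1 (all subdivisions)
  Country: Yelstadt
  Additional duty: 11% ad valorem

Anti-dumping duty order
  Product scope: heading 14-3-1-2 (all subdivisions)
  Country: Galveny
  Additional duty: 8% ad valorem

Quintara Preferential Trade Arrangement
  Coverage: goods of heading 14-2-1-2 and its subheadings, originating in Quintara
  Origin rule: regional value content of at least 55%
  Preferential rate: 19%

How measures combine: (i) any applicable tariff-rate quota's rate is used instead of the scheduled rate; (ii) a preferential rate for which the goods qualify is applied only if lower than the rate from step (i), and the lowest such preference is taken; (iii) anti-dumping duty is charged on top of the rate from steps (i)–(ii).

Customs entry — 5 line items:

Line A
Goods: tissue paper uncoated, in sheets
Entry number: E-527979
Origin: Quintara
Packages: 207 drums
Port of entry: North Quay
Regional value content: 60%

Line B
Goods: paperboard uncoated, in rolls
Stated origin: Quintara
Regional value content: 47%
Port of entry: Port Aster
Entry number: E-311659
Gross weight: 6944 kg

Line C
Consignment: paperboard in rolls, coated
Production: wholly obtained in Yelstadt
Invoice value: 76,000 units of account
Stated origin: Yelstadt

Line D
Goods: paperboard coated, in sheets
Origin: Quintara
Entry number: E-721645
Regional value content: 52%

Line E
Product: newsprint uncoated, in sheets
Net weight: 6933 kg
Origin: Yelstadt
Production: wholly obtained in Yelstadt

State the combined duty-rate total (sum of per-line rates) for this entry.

142%

Line A: tissue paper → 14-1; uncoated → 14-1-1; in sheets → 14-1-1-1. Scheduled 9%. Quintara agreement on 14-2-1-2: 14-1-1-1 not covered. → 9%.
Line B: paperboard → 14-2; uncoated → 14-2-2; in rolls → 14-2-2-2. Scheduled 21%. Quintara agreement on 14-2-1-2: 14-2-2-2 not covered. → 21%.
Line C: paperboard → 14-2; coated → 14-2-1; in rolls → 14-2-1-2. Scheduled 22%. Yelstadt agreement on 14-2: wholly obtained → 8% available; preferential 8%. → 8%.
Line D: paperboard → 14-2; coated → 14-2-1; in sheets → 14-2-1-1. Scheduled 31%. Quintara agreement on 14-2-1-2: 14-2-1-1 not covered. → 31%.
Line E: newsprint → 14-3; uncoated → 14-3-1; in sheets → 14-3-1-1. Scheduled 2%. quota on 14-3-1 exhausted → over-quota 45%; Yelstadt agreement on 14-2: 14-3-1-1 not covered; anti-dumping (Yelstadt, 14-3-1): +28%; total 45% + 28% = 73%. → 73%.
Sum: 9% + 21% + 8% + 31% + 73% = 142%.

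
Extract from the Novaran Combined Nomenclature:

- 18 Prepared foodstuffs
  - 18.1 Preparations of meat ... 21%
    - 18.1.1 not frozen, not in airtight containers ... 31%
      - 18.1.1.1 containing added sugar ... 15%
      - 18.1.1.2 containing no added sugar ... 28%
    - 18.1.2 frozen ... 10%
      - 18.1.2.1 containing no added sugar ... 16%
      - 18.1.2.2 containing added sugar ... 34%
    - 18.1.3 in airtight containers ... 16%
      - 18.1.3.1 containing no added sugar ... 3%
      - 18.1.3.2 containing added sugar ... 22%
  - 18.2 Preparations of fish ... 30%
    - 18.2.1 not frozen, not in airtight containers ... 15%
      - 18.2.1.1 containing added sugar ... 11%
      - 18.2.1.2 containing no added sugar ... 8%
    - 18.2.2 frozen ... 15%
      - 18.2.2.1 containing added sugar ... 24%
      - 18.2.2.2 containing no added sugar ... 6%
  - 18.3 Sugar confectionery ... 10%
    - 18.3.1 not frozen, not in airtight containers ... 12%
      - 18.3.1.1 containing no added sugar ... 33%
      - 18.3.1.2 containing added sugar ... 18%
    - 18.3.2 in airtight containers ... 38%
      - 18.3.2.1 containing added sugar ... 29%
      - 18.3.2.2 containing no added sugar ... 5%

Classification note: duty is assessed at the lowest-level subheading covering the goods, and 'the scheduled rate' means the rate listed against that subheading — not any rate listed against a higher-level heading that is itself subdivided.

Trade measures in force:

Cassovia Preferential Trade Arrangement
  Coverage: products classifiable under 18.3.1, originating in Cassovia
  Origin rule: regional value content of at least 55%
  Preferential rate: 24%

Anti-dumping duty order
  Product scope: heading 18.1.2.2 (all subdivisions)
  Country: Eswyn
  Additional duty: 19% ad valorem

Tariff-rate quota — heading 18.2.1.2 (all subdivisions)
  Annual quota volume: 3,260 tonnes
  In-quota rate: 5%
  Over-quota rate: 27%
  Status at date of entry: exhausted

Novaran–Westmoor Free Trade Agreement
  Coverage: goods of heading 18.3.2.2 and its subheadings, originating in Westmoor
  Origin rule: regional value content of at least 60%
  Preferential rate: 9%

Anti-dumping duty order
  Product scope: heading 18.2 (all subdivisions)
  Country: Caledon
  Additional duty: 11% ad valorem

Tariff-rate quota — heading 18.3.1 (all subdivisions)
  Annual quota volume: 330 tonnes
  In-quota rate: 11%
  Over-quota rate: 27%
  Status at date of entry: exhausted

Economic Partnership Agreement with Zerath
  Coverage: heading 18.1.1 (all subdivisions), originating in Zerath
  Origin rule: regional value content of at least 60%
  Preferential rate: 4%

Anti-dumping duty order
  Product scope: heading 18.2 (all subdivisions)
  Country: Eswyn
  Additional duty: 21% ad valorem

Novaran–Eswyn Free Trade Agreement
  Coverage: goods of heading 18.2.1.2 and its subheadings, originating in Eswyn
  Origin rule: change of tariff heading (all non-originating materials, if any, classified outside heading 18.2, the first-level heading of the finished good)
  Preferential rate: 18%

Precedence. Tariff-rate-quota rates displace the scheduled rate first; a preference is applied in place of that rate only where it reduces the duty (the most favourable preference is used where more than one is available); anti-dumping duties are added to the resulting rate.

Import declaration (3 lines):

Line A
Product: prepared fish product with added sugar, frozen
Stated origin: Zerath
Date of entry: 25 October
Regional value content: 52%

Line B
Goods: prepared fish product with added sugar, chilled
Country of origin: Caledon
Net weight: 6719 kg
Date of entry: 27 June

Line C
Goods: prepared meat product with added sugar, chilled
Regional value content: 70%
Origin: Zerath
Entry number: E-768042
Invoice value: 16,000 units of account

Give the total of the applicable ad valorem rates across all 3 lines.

Line A: prepared fish product → 18.2; frozen → 18.2.2; with added sugar → 18.2.2.1. Scheduled 24%. Zerath agreement on 18.1.1: 18.2.2.1 not covered. → 24%.
Line B: prepared fish product → 18.2; chilled → 18.2.1; with added sugar → 18.2.1.1. Scheduled 11%. anti-dumping (Caledon, 18.2): +11%; total 11% + 11% = 22%. → 22%.
Line C: prepared meat product → 18.1; chilled → 18.1.1; with added sugar → 18.1.1.1. Scheduled 15%. Zerath agreement on 18.1.1: RVC ≥ 60% → 4% available; preferential 4%. → 4%.
Sum: 24% + 22% + 4% = 50%.

50%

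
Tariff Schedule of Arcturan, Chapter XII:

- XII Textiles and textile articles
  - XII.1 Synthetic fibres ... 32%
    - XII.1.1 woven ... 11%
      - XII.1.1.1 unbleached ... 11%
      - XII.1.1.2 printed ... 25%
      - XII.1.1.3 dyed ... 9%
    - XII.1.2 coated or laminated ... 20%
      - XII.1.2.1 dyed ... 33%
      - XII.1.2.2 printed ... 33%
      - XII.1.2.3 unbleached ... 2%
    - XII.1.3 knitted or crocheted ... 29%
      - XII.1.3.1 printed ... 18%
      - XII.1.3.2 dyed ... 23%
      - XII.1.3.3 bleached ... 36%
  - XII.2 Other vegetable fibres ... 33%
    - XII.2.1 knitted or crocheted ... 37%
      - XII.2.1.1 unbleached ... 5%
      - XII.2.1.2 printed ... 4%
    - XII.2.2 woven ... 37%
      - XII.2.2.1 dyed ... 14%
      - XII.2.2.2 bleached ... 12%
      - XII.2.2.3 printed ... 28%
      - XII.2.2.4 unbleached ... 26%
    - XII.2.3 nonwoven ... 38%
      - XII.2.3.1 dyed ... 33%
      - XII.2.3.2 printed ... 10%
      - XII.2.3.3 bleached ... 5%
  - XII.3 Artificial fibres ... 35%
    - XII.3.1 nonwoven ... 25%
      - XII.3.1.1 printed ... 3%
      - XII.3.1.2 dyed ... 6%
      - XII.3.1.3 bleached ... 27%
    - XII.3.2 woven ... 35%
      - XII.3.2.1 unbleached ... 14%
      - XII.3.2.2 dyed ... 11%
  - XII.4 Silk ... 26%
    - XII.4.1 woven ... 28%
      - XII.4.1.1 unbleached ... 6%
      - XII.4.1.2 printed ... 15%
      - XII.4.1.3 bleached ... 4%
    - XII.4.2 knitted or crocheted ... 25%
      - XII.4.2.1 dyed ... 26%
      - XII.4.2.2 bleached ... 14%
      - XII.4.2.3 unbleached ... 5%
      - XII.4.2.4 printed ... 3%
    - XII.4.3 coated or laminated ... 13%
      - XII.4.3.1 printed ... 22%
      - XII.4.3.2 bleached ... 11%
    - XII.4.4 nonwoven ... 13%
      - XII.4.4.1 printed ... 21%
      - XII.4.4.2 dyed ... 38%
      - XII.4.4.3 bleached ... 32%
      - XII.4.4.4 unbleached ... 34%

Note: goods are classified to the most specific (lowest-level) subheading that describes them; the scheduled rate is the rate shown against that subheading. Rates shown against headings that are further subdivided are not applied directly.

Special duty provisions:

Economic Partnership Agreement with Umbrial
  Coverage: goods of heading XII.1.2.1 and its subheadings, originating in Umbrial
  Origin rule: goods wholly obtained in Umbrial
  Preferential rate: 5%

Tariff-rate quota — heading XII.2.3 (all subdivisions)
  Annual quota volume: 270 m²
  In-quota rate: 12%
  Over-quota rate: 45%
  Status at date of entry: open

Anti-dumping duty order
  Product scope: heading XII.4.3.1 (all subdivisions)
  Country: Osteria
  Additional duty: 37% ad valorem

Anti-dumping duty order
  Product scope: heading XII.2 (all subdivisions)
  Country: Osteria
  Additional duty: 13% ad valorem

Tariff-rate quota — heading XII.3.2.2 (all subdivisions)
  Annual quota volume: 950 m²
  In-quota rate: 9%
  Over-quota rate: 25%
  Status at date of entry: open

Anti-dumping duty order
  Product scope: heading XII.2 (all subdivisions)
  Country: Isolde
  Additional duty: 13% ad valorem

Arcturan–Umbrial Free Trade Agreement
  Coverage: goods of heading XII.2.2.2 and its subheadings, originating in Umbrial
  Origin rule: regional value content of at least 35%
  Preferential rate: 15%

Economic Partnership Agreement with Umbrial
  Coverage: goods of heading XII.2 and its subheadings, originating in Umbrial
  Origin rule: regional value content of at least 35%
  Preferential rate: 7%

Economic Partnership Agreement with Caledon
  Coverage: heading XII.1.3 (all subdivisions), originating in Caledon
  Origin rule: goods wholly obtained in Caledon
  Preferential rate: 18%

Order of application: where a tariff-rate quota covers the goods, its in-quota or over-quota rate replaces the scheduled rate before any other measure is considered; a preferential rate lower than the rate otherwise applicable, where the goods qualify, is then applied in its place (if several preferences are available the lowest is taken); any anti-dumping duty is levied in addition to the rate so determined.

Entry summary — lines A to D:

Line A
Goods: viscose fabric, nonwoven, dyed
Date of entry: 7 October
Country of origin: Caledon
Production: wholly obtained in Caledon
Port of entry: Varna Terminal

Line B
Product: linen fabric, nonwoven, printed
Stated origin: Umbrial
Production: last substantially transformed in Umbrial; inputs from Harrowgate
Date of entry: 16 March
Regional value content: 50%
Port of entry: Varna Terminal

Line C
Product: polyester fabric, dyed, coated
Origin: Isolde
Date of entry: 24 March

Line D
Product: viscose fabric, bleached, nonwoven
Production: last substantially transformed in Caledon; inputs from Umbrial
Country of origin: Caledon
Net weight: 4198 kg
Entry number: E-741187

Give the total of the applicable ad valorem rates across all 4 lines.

Line A: viscose → XII.3; nonwoven → XII.3.1; dyed → XII.3.1.2. Scheduled 6%. Caledon agreement on XII.1.3: XII.3.1.2 not covered. → 6%.
Line B: linen → XII.2; nonwoven → XII.2.3; printed → XII.2.3.2. Scheduled 10%. quota on XII.2.3 open → in-quota 12%; Umbrial agreement on XII.1.2.1: XII.2.3.2 not covered; Umbrial agreement on XII.2.2.2: XII.2.3.2 not covered; Umbrial agreement on XII.2: RVC ≥ 35% → 7% available; preferential 7%. → 7%.
Line C: polyester → XII.1; coated → XII.1.2; dyed → XII.1.2.1. Scheduled 33%. No special measure applies. → 33%.
Line D: viscose → XII.3; nonwoven → XII.3.1; bleached → XII.3.1.3. Scheduled 27%. Caledon agreement on XII.1.3: XII.3.1.3 not covered. → 27%.
Sum: 6% + 7% + 33% + 27% = 73%.

73%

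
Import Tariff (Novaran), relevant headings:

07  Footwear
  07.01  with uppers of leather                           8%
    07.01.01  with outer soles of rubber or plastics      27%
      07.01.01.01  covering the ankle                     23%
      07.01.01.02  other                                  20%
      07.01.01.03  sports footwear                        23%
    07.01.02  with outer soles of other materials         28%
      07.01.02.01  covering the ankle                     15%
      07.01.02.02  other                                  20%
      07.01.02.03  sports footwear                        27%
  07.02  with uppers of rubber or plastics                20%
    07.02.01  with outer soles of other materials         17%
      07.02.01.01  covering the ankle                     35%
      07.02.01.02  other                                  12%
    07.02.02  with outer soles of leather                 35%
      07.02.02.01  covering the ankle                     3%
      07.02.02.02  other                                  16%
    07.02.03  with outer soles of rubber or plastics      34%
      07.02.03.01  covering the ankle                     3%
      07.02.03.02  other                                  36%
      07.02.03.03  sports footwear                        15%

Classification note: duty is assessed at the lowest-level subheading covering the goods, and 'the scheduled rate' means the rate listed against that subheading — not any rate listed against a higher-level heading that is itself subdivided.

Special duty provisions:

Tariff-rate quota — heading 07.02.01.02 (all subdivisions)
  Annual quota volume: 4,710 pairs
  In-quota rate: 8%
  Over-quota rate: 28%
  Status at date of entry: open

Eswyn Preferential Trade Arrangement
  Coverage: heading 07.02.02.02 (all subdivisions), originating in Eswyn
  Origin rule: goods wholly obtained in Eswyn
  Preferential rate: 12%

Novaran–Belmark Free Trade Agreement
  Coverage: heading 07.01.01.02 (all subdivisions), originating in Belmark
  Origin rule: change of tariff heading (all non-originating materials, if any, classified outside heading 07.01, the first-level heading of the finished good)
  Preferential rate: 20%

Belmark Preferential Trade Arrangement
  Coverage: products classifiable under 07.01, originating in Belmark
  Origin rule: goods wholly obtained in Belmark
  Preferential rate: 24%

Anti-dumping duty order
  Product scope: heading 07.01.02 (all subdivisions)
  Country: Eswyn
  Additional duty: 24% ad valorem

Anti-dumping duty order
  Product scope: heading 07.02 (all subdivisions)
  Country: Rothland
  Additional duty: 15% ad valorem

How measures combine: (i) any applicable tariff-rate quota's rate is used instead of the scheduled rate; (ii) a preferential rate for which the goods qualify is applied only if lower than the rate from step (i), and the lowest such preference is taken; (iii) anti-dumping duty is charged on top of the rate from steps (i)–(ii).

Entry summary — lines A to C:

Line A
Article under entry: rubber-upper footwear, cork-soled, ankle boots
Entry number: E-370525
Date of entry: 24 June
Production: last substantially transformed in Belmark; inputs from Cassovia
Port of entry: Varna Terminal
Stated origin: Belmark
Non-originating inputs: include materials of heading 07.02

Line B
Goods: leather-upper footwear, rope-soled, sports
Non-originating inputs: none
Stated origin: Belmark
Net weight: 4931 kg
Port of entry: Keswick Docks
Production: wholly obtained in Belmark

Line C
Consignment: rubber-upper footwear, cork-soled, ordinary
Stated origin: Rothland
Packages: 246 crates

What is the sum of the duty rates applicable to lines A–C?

82%

Line A: rubber-upper → 07.02; cork-soled → 07.02.01; ankle boots → 07.02.01.01. Scheduled 35%. Belmark agreement on 07.01.01.02: 07.02.01.01 not covered; Belmark agreement on 07.01: 07.02.01.01 not covered. → 35%.
Line B: leather-upper → 07.01; rope-soled → 07.01.02; sports → 07.01.02.03. Scheduled 27%. Belmark agreement on 07.01.01.02: 07.01.02.03 not covered; Belmark agreement on 07.01: wholly obtained → 24% available; preferential 24%. → 24%.
Line C: rubber-upper → 07.02; cork-soled → 07.02.01; ordinary → 07.02.01.02. Scheduled 12%. quota on 07.02.01.02 open → in-quota 8%; anti-dumping (Rothland, 07.02): +15%; total 8% + 15% = 23%. → 23%.
Sum: 35% + 24% + 23% = 82%.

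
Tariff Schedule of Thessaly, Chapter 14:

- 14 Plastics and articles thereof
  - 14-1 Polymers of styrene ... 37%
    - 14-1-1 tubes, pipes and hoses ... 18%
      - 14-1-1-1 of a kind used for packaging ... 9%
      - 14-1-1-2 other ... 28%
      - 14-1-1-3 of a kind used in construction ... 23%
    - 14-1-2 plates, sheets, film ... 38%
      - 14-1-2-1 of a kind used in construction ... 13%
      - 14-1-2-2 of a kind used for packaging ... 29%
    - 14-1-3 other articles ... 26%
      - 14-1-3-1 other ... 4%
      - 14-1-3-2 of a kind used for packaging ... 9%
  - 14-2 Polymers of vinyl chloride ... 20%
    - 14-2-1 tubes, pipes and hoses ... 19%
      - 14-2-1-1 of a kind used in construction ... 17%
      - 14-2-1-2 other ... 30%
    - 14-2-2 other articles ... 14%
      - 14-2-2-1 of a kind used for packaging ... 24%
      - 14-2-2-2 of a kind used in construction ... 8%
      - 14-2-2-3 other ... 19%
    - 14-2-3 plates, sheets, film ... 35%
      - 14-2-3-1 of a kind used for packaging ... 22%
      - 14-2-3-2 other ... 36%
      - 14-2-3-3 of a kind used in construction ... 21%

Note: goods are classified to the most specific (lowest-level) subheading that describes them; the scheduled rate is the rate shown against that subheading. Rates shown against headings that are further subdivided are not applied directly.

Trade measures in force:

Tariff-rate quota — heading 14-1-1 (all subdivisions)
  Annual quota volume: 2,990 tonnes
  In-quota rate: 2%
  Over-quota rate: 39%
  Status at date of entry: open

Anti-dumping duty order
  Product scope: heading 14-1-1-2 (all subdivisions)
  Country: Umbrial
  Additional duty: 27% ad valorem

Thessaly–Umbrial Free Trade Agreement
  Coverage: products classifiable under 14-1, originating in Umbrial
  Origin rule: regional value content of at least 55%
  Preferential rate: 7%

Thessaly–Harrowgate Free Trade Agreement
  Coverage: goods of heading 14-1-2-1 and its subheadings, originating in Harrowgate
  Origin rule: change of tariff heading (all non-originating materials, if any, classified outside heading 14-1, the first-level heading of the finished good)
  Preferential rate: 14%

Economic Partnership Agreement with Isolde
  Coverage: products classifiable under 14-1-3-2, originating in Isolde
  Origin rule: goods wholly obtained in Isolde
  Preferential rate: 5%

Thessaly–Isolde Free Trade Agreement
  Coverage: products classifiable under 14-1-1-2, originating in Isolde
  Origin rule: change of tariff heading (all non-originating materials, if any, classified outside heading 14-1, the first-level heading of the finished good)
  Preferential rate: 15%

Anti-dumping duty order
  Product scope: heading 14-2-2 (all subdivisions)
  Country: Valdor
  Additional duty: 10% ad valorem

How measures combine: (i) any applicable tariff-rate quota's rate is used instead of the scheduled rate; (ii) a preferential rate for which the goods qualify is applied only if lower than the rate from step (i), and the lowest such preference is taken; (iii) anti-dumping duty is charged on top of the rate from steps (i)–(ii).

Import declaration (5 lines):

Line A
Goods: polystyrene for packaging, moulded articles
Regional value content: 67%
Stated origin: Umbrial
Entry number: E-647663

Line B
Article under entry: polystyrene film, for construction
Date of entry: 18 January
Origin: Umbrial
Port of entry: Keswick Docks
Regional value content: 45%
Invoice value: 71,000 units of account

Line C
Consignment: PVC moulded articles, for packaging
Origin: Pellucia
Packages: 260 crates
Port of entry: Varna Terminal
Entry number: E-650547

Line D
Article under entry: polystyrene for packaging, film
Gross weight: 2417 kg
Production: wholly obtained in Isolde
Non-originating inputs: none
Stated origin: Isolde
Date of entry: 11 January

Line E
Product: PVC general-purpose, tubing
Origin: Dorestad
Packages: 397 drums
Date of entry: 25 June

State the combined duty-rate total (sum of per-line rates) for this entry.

Line A: polystyrene → 14-1; moulded articles → 14-1-3; for packaging → 14-1-3-2. Scheduled 9%. Umbrial agreement on 14-1: RVC ≥ 55% → 7% available; preferential 7%. → 7%.
Line B: polystyrene → 14-1; film → 14-1-2; for construction → 14-1-2-1. Scheduled 13%. Umbrial agreement on 14-1: RVC < 55%. → 13%.
Line C: PVC → 14-2; moulded articles → 14-2-2; for packaging → 14-2-2-1. Scheduled 24%. No special measure applies. → 24%.
Line D: polystyrene → 14-1; film → 14-1-2; for packaging → 14-1-2-2. Scheduled 29%. Isolde agreement on 14-1-3-2: 14-1-2-2 not covered; Isolde agreement on 14-1-1-2: 14-1-2-2 not covered. → 29%.
Line E: PVC → 14-2; tubing → 14-2-1; general-purpose → 14-2-1-2. Scheduled 30%. No special measure applies. → 30%.
Sum: 7% + 13% + 24% + 29% + 30% = 103%.

103%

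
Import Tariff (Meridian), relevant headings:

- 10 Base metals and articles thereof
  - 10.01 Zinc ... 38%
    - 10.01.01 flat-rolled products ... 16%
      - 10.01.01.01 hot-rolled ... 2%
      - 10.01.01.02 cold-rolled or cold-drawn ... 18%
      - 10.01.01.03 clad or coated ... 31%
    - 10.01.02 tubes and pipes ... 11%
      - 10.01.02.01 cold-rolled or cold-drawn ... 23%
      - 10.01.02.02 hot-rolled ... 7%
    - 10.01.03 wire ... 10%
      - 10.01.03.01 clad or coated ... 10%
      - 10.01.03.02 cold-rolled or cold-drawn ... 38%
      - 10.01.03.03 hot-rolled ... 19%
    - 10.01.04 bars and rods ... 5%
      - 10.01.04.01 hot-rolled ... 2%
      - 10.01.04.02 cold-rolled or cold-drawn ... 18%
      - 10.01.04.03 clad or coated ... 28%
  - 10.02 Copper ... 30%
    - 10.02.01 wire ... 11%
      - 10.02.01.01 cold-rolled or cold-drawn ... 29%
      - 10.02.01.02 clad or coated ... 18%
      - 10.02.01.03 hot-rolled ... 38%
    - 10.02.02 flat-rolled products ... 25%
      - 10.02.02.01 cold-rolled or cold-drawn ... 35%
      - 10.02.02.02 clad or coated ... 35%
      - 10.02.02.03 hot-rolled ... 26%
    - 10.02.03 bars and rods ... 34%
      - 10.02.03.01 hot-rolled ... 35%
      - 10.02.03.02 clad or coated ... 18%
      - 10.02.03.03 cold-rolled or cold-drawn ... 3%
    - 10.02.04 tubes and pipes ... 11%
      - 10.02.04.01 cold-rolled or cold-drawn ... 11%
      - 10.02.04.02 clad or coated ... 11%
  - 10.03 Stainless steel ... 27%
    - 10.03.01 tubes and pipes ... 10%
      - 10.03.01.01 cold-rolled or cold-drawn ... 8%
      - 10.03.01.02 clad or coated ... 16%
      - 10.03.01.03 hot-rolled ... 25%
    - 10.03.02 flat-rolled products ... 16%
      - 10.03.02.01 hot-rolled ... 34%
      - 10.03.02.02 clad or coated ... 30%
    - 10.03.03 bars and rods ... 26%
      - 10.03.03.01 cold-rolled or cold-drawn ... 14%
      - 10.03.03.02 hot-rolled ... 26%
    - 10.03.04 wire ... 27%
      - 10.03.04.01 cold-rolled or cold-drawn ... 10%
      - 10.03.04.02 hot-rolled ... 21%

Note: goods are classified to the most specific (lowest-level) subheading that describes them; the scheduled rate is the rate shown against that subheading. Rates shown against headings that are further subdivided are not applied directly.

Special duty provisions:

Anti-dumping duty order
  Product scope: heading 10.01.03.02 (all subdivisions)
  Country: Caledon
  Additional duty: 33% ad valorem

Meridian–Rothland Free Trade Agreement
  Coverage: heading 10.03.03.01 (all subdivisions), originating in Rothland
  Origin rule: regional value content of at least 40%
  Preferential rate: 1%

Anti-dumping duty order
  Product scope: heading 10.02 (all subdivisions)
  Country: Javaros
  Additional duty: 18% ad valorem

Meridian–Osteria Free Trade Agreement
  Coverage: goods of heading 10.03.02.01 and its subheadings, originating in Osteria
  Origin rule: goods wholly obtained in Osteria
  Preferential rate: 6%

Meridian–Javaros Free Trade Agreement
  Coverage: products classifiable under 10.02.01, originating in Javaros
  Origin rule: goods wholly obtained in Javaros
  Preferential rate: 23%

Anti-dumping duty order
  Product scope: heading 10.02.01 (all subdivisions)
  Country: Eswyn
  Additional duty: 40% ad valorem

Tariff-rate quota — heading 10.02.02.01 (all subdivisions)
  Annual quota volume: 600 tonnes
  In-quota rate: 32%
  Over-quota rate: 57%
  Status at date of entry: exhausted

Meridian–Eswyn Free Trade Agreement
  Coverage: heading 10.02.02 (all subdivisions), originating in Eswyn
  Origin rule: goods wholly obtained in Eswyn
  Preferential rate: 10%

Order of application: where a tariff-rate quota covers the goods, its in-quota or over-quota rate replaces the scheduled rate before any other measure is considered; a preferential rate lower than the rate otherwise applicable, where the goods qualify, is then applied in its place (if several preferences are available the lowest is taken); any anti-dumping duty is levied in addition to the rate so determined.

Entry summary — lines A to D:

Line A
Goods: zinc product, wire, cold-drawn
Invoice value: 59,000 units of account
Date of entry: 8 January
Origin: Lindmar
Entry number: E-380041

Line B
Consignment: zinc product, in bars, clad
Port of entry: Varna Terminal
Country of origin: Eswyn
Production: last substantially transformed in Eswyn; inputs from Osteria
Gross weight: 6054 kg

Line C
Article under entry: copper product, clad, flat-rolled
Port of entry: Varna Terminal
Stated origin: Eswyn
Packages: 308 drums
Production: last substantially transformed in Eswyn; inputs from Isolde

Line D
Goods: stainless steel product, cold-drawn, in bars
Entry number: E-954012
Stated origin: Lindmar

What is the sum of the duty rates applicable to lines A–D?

Line A: zinc → 10.01; wire → 10.01.03; cold-drawn → 10.01.03.02. Scheduled 38%. No special measure applies. → 38%.
Line B: zinc → 10.01; in bars → 10.01.04; clad → 10.01.04.03. Scheduled 28%. Eswyn agreement on 10.02.02: 10.01.04.03 not covered. → 28%.
Line C: copper → 10.02; flat-rolled → 10.02.02; clad → 10.02.02.02. Scheduled 35%. Eswyn agreement on 10.02.02: not wholly obtained. → 35%.
Line D: stainless steel → 10.03; in bars → 10.03.03; cold-drawn → 10.03.03.01. Scheduled 14%. No special measure applies. → 14%.
Sum: 38% + 28% + 35% + 14% = 115%.

115%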